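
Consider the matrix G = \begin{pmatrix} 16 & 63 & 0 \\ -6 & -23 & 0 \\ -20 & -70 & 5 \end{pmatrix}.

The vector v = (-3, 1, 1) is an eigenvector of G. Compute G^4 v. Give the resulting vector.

First find the eigenvalue: Gv = (15, -5, -5) = -5·(-3, 1, 1), so λ = -5.
Then G^4 v = λ^4·v = (-5)^4·(-3, 1, 1) = 625·(-3, 1, 1) = (-1875, 625, 625).

(-1875, 625, 625)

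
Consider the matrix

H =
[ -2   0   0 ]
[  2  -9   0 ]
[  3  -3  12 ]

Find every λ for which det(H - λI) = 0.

H is lower triangular, so its eigenvalues are the diagonal entries.
Diagonal: -2, -9, 12.

-9, -2, 12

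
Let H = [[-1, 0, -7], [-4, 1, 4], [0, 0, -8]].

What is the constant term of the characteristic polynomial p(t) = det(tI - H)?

p(0) = det(0·I − H) = det(−H) = (−1)^3·det(H).
det(H) = 8, so p(0) = -8.

-8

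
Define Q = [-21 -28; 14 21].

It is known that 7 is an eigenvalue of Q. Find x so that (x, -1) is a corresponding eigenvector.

1

We need (Q - 7I)v = 0.
Q - 7I = [[-28, -28], [14, 14]].
Row 1: (-28)·x + (-28)·-1 = 0
Row 2: (14)·x + (14)·-1 = 0
Solving gives x = 1.
Check: Q·(1, -1) = (7, -7) = 7·(1, -1).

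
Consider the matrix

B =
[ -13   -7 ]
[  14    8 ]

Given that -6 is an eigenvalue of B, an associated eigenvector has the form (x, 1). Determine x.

-1

We need (B + 6I)v = 0.
B + 6I = [[-7, -7], [14, 14]].
Row 1: (-7)·x + (-7)·1 = 0
Row 2: (14)·x + (14)·1 = 0
Solving gives x = -1.
Check: B·(-1, 1) = (6, -6) = -6·(-1, 1).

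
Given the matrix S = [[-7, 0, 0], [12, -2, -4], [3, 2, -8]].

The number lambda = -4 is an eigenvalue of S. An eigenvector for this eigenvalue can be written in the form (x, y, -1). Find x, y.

0, -2

We need (S + 4I)v = 0.
S + 4I = [[-3, 0, 0], [12, 2, -4], [3, 2, -4]].
Row 1: (-3)·x + (0)·y + (0)·-1 = 0
Row 2: (12)·x + (2)·y + (-4)·-1 = 0
Row 3: (3)·x + (2)·y + (-4)·-1 = 0
Solving gives x = 0, y = -2.
Check: S·(0, -2, -1) = (0, 8, 4) = -4·(0, -2, -1).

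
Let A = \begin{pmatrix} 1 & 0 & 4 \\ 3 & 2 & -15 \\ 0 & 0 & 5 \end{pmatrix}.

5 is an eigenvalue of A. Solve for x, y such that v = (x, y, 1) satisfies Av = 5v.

1, -4

We need (A - 5I)v = 0.
A - 5I = [[-4, 0, 4], [3, -3, -15], [0, 0, 0]].
Row 1: (-4)·x + (0)·y + (4)·1 = 0
Row 2: (3)·x + (-3)·y + (-15)·1 = 0
Row 3: (0)·x + (0)·y + (0)·1 = 0
Solving gives x = 1, y = -4.
Check: A·(1, -4, 1) = (5, -20, 5) = 5·(1, -4, 1).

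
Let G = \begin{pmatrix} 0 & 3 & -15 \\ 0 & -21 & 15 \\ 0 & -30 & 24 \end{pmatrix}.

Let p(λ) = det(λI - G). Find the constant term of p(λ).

0

p(λ) = λ^3 - 3λ^2 - 54λ.
The constant term is 0.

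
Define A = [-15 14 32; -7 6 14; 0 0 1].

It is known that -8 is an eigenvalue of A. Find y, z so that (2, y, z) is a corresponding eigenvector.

1, 0

We need (A + 8I)v = 0.
A + 8I = [[-7, 14, 32], [-7, 14, 14], [0, 0, 9]].
Row 1: (-7)·2 + (14)·y + (32)·z = 0
Row 2: (-7)·2 + (14)·y + (14)·z = 0
Row 3: (0)·2 + (0)·y + (9)·z = 0
Solving gives y = 1, z = 0.
Check: A·(2, 1, 0) = (-16, -8, 0) = -8·(2, 1, 0).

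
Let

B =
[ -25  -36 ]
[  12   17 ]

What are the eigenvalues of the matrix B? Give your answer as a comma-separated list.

det(B - sI) = (-25 - s)(17 - s) - (-36)·(12) = s^2 + 8s + 7.
This factors as (s + 7)·(s + 1) = 0.
Eigenvalues: -7, -1.

-7, -1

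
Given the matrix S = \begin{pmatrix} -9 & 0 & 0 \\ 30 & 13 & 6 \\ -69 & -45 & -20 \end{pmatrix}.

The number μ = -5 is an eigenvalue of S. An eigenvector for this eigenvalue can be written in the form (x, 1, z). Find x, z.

0, -3

We need (S + 5I)v = 0.
S + 5I = [[-4, 0, 0], [30, 18, 6], [-69, -45, -15]].
Row 1: (-4)·x + (0)·1 + (0)·z = 0
Row 2: (30)·x + (18)·1 + (6)·z = 0
Row 3: (-69)·x + (-45)·1 + (-15)·z = 0
Solving gives x = 0, z = -3.
Check: S·(0, 1, -3) = (0, -5, 15) = -5·(0, 1, -3).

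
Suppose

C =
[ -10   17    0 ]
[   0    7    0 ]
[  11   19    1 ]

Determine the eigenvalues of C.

Set up det(λI - C) = 0.
Expanding the 3×3 determinant: p(λ) = λ^3 + 2λ^2 - 73λ + 70.
Rational-root test: λ = 7 gives p(7) = 0.
Factor out (λ - 7): p(λ) = (λ - 7)·(λ^2 + 9λ - 10).
The quadratic factors as (λ + 10)·(λ - 1).
Eigenvalues: -10, 1, 7.

-10, 1, 7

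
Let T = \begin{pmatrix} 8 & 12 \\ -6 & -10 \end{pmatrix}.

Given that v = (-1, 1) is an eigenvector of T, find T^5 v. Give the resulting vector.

First find the eigenvalue: Tv = (4, -4) = -4·(-1, 1), so λ = -4.
Then T^5 v = λ^5·v = (-4)^5·(-1, 1) = -1024·(-1, 1) = (1024, -1024).

(1024, -1024)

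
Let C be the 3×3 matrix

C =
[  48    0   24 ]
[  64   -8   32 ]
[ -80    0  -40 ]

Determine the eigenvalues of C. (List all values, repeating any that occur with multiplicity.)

The characteristic polynomial is p(λ) = det(λI - C).
Cofactor expansion gives p(λ) = λ^3 - 64λ.
Rational-root test: λ = 0 gives p(0) = 0.
Dividing by λ leaves λ^2 - 64.
The quadratic factors as (λ + 8)·(λ - 8).
Eigenvalues: -8, 0, 8.

-8, 0, 8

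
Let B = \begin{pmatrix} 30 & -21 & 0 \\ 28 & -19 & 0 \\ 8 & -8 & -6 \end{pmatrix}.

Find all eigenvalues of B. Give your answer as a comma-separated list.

-6, 2, 9

The characteristic polynomial is p(s) = det(sI - B).
Expanding the 3×3 determinant: p(s) = s^3 - 5s^2 - 48s + 108.
Since p(2) = 0, s = 2 is a root.
Dividing by (s - 2) leaves s^2 - 3s - 54.
The quadratic factors as (s + 6)·(s - 9).
Eigenvalues: -6, 2, 9.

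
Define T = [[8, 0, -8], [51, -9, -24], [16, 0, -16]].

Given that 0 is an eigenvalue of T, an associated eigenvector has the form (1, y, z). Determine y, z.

We need (T)v = 0.
T = [[8, 0, -8], [51, -9, -24], [16, 0, -16]].
Row 1: (8)·1 + (0)·y + (-8)·z = 0
Row 2: (51)·1 + (-9)·y + (-24)·z = 0
Row 3: (16)·1 + (0)·y + (-16)·z = 0
Solving gives y = 3, z = 1.
Check: T·(1, 3, 1) = (0, 0, 0) = 0·(1, 3, 1).

3, 1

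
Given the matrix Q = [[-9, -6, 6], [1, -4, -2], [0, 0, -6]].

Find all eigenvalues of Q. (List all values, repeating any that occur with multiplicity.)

-7, -6, -6

Compute the characteristic polynomial p(s) = det(sI - Q).
Cofactor expansion gives p(s) = s^3 + 19s^2 + 120s + 252.
Since p(-6) = 0, s = -6 is a root.
Dividing by (s + 6) leaves s^2 + 13s + 42.
The quadratic factors as (s + 7)·(s + 6).
Eigenvalues: -7, -6, -6.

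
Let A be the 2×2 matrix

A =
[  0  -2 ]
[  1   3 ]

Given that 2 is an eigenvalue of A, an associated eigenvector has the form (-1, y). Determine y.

We need (A - 2I)v = 0.
A - 2I = [[-2, -2], [1, 1]].
Row 1: (-2)·-1 + (-2)·y = 0
Row 2: (1)·-1 + (1)·y = 0
Solving gives y = 1.
Check: A·(-1, 1) = (-2, 2) = 2·(-1, 1).

1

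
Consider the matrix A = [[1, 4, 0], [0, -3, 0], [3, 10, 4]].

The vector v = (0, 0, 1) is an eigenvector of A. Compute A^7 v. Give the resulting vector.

(0, 0, 16384)

First find the eigenvalue: Av = (0, 0, 4) = 4·(0, 0, 1), so λ = 4.
Then A^7 v = λ^7·v = 4^7·(0, 0, 1) = 16384·(0, 0, 1) = (0, 0, 16384).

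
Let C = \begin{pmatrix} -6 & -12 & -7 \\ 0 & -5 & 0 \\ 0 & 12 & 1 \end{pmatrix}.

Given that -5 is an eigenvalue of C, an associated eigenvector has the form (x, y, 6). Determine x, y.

-6, -3

We need (C + 5I)v = 0.
C + 5I = [[-1, -12, -7], [0, 0, 0], [0, 12, 6]].
Row 1: (-1)·x + (-12)·y + (-7)·6 = 0
Row 2: (0)·x + (0)·y + (0)·6 = 0
Row 3: (0)·x + (12)·y + (6)·6 = 0
Solving gives x = -6, y = -3.
Check: C·(-6, -3, 6) = (30, 15, -30) = -5·(-6, -3, 6).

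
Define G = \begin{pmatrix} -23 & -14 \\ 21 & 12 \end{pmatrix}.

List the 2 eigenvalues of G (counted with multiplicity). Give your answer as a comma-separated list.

-9, -2

det(G - sI) = (-23 - s)(12 - s) - (-14)·(21) = s^2 + 11s + 18.
This factors as (s + 9)·(s + 2) = 0.
Eigenvalues: -9, -2.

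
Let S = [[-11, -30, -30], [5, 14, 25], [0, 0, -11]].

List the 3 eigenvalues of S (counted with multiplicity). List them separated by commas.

-11, -1, 4

Compute the characteristic polynomial p(μ) = det(μI - S).
Cofactor expansion gives p(μ) = μ^3 + 8μ^2 - 37μ - 44.
Try μ = 4: p(4) = 0, so 4 is a root.
Factor out (μ - 4): p(μ) = (μ - 4)·(μ^2 + 12μ + 11).
The quadratic factors as (μ + 11)·(μ + 1).
Eigenvalues: -11, -1, 4.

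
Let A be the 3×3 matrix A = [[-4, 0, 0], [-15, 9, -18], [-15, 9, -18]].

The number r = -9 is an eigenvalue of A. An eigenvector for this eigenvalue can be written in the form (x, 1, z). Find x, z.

0, 1

We need (A + 9I)v = 0.
A + 9I = [[5, 0, 0], [-15, 18, -18], [-15, 9, -9]].
Row 1: (5)·x + (0)·1 + (0)·z = 0
Row 2: (-15)·x + (18)·1 + (-18)·z = 0
Row 3: (-15)·x + (9)·1 + (-9)·z = 0
Solving gives x = 0, z = 1.
Check: A·(0, 1, 1) = (0, -9, -9) = -9·(0, 1, 1).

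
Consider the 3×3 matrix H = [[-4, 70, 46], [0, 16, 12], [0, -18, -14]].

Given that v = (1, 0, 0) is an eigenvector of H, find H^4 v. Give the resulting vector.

First find the eigenvalue: Hv = (-4, 0, 0) = -4·(1, 0, 0), so λ = -4.
Then H^4 v = λ^4·v = (-4)^4·(1, 0, 0) = 256·(1, 0, 0) = (256, 0, 0).

(256, 0, 0)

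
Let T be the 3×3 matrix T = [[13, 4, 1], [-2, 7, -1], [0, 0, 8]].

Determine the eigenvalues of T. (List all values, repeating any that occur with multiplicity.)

Set up det(lambda·I - T) = 0.
Expanding the 3×3 determinant: p(lambda) = lambda^3 - 28·lambda^2 + 259·lambda - 792.
Since p(8) = 0, lambda = 8 is a root.
Dividing by (lambda - 8) leaves lambda^2 - 20·lambda + 99.
The quadratic factors as (lambda - 9)·(lambda - 11).
Eigenvalues: 8, 9, 11.

8, 9, 11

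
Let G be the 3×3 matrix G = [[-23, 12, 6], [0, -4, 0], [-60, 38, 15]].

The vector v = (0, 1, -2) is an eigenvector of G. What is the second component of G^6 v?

4096

First find the eigenvalue: Gv = (0, -4, 8) = -4·(0, 1, -2), so λ = -4.
Then G^6 v = λ^6·v = (-4)^6·(0, 1, -2) = 4096·(0, 1, -2) = (0, 4096, -8192).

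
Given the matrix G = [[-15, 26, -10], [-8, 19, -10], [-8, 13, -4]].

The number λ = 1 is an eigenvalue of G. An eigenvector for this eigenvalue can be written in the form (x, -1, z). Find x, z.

We need (G - 1I)v = 0.
G - 1I = [[-16, 26, -10], [-8, 18, -10], [-8, 13, -5]].
Row 1: (-16)·x + (26)·-1 + (-10)·z = 0
Row 2: (-8)·x + (18)·-1 + (-10)·z = 0
Row 3: (-8)·x + (13)·-1 + (-5)·z = 0
Solving gives x = -1, z = -1.
Check: G·(-1, -1, -1) = (-1, -1, -1) = 1·(-1, -1, -1).

-1, -1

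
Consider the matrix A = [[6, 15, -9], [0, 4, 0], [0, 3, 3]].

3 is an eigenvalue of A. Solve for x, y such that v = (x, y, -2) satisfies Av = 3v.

-6, 0

We need (A - 3I)v = 0.
A - 3I = [[3, 15, -9], [0, 1, 0], [0, 3, 0]].
Row 1: (3)·x + (15)·y + (-9)·-2 = 0
Row 2: (0)·x + (1)·y + (0)·-2 = 0
Row 3: (0)·x + (3)·y + (0)·-2 = 0
Solving gives x = -6, y = 0.
Check: A·(-6, 0, -2) = (-18, 0, -6) = 3·(-6, 0, -2).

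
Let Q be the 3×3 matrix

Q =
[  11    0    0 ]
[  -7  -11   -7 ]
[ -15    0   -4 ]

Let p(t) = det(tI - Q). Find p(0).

p(0) = det(0·I − Q) = det(−Q) = (−1)^3·det(Q).
det(Q) = 484, so p(0) = -484.

-484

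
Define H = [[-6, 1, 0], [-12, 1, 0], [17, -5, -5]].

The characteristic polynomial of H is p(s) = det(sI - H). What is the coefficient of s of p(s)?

p(s) = s^3 + 10s^2 + 31s + 30.
The coefficient of s is 31.

31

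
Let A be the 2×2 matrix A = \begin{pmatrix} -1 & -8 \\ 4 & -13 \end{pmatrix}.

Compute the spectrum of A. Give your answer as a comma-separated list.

-9, -5

det(A - lambda·I) = (-1 - lambda)(-13 - lambda) - (-8)·(4) = lambda^2 + 14·lambda + 45.
This factors as (lambda + 9)·(lambda + 5) = 0.
Eigenvalues: -9, -5.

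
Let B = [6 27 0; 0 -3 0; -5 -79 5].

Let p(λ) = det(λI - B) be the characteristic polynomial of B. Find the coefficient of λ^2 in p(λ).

-8

The coefficient of λ^2 of det(λI - B) is −trace(B).
trace(B) = (6) + (-3) + (5) = 8, so the coefficient is -8.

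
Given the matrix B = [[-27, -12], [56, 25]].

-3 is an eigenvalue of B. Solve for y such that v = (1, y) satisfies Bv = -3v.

-2

We need (B + 3I)v = 0.
B + 3I = [[-24, -12], [56, 28]].
Row 1: (-24)·1 + (-12)·y = 0
Row 2: (56)·1 + (28)·y = 0
Solving gives y = -2.
Check: B·(1, -2) = (-3, 6) = -3·(1, -2).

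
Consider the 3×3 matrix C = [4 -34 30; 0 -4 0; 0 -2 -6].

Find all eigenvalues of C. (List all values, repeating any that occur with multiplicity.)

-6, -4, 4

Set up det(λI - C) = 0.
Expanding the 3×3 determinant: p(λ) = λ^3 + 6λ^2 - 16λ - 96.
Since p(-4) = 0, λ = -4 is a root.
Dividing by (λ + 4) leaves λ^2 + 2λ - 24.
The quadratic factors as (λ + 6)·(λ - 4).
Eigenvalues: -6, -4, 4.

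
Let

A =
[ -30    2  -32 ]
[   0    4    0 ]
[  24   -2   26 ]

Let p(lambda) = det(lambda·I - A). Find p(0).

48

p(0) = det(0·I − A) = det(−A) = (−1)^3·det(A).
det(A) = -48, so p(0) = 48.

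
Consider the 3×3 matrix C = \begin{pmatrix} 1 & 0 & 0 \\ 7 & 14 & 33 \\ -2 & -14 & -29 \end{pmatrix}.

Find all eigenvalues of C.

-8, -7, 1

Compute the characteristic polynomial p(λ) = det(λI - C).
Cofactor expansion gives p(λ) = λ^3 + 14λ^2 + 41λ - 56.
Rational-root test: λ = 1 gives p(1) = 0.
Dividing by (λ - 1) leaves λ^2 + 15λ + 56.
The quadratic factors as (λ + 8)·(λ + 7).
Eigenvalues: -8, -7, 1.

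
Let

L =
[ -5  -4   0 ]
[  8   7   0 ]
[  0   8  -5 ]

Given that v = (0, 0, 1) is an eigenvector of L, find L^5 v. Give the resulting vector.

(0, 0, -3125)

First find the eigenvalue: Lv = (0, 0, -5) = -5·(0, 0, 1), so λ = -5.
Then L^5 v = λ^5·v = (-5)^5·(0, 0, 1) = -3125·(0, 0, 1) = (0, 0, -3125).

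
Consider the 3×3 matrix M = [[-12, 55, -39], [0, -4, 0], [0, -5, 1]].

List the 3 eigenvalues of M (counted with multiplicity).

-12, -4, 1

The characteristic polynomial is p(λ) = det(λI - M).
Expanding along the first row, p(λ) = λ^3 + 15λ^2 + 32λ - 48.
Since p(-4) = 0, λ = -4 is a root.
Dividing by (λ + 4) leaves λ^2 + 11λ - 12.
The quadratic factors as (λ + 12)·(λ - 1).
Eigenvalues: -12, -4, 1.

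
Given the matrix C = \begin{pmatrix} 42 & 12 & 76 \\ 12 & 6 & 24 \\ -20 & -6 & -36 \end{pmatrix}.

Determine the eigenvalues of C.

2, 4, 6

The characteristic polynomial is p(r) = det(rI - C).
Expanding along the first row, p(r) = r^3 - 12r^2 + 44r - 48.
Try r = 4: p(4) = 0, so 4 is a root.
Dividing by (r - 4) leaves r^2 - 8r + 12.
The quadratic factors as (r - 2)·(r - 6).
Eigenvalues: 2, 4, 6.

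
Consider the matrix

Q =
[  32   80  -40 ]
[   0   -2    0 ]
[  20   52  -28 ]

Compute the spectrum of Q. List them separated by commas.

The characteristic polynomial is p(λ) = det(λI - Q).
Expanding the 3×3 determinant: p(λ) = λ^3 - 2λ^2 - 104λ - 192.
Try λ = -2: p(-2) = 0, so -2 is a root.
Dividing by (λ + 2) leaves λ^2 - 4λ - 96.
The quadratic factors as (λ + 8)·(λ - 12).
Eigenvalues: -8, -2, 12.

-8, -2, 12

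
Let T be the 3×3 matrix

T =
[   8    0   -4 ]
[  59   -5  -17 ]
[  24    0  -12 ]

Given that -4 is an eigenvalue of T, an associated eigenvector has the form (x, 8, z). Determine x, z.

1, 3

We need (T + 4I)v = 0.
T + 4I = [[12, 0, -4], [59, -1, -17], [24, 0, -8]].
Row 1: (12)·x + (0)·8 + (-4)·z = 0
Row 2: (59)·x + (-1)·8 + (-17)·z = 0
Row 3: (24)·x + (0)·8 + (-8)·z = 0
Solving gives x = 1, z = 3.
Check: T·(1, 8, 3) = (-4, -32, -12) = -4·(1, 8, 3).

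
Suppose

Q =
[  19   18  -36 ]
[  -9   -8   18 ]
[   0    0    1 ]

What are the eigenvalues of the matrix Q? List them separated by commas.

Set up det(sI - Q) = 0.
Cofactor expansion gives p(s) = s^3 - 12s^2 + 21s - 10.
Rational-root test: s = 1 gives p(1) = 0.
Factor out (s - 1): p(s) = (s - 1)·(s^2 - 11s + 10).
The quadratic factors as (s - 1)·(s - 10).
Eigenvalues: 1, 1, 10.

1, 1, 10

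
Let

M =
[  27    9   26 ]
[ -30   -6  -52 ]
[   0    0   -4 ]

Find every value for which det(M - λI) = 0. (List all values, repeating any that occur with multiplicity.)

-4, 9, 12

The characteristic polynomial is p(lambda) = det(lambda·I - M).
Cofactor expansion gives p(lambda) = lambda^3 - 17·lambda^2 + 24·lambda + 432.
Rational-root test: lambda = 9 gives p(9) = 0.
Dividing by (lambda - 9) leaves lambda^2 - 8·lambda - 48.
The quadratic factors as (lambda + 4)·(lambda - 12).
Eigenvalues: -4, 9, 12.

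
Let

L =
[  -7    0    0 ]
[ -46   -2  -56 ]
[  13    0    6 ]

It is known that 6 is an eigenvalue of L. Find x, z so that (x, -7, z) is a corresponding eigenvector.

We need (L - 6I)v = 0.
L - 6I = [[-13, 0, 0], [-46, -8, -56], [13, 0, 0]].
Row 1: (-13)·x + (0)·-7 + (0)·z = 0
Row 2: (-46)·x + (-8)·-7 + (-56)·z = 0
Row 3: (13)·x + (0)·-7 + (0)·z = 0
Solving gives x = 0, z = 1.
Check: L·(0, -7, 1) = (0, -42, 6) = 6·(0, -7, 1).

0, 1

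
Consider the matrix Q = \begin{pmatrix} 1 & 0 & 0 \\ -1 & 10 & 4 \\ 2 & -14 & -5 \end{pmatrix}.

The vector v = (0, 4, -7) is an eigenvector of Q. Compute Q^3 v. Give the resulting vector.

(0, 108, -189)

First find the eigenvalue: Qv = (0, 12, -21) = 3·(0, 4, -7), so λ = 3.
Then Q^3 v = λ^3·v = 3^3·(0, 4, -7) = 27·(0, 4, -7) = (0, 108, -189).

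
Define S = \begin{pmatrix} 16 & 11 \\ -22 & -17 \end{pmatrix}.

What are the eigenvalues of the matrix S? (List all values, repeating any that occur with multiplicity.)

det(S - lambda·I) = (16 - lambda)(-17 - lambda) - (11)·(-22) = lambda^2 + lambda - 30.
This factors as (lambda + 6)·(lambda - 5) = 0.
Eigenvalues: -6, 5.

-6, 5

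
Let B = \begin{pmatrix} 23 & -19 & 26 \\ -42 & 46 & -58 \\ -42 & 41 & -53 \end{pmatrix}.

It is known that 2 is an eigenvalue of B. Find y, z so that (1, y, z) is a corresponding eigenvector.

-3, -3

We need (B - 2I)v = 0.
B - 2I = [[21, -19, 26], [-42, 44, -58], [-42, 41, -55]].
Row 1: (21)·1 + (-19)·y + (26)·z = 0
Row 2: (-42)·1 + (44)·y + (-58)·z = 0
Row 3: (-42)·1 + (41)·y + (-55)·z = 0
Solving gives y = -3, z = -3.
Check: B·(1, -3, -3) = (2, -6, -6) = 2·(1, -3, -3).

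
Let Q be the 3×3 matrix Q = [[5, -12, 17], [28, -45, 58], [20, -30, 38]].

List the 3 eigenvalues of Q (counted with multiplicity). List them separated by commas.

-3, -2, 3

Set up det(tI - Q) = 0.
Expanding along the first row, p(t) = t^3 + 2t^2 - 9t - 18.
Try t = 3: p(3) = 0, so 3 is a root.
Dividing by (t - 3) leaves t^2 + 5t + 6.
The quadratic factors as (t + 3)·(t + 2).
Eigenvalues: -3, -2, 3.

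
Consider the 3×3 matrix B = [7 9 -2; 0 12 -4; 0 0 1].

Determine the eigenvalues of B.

1, 7, 12

B is upper triangular, so its eigenvalues are the diagonal entries.
Diagonal: 7, 12, 1.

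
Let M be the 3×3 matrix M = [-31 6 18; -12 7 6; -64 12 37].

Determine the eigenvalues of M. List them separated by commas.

Compute the characteristic polynomial p(λ) = det(λI - M).
Cofactor expansion gives p(λ) = λ^3 - 13λ^2 + 47λ - 35.
Rational-root test: λ = 5 gives p(5) = 0.
Factor out (λ - 5): p(λ) = (λ - 5)·(λ^2 - 8λ + 7).
The quadratic factors as (λ - 1)·(λ - 7).
Eigenvalues: 1, 5, 7.

1, 5, 7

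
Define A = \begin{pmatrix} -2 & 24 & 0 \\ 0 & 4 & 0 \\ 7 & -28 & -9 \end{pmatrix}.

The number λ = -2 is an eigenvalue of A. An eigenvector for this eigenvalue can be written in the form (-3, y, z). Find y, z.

We need (A + 2I)v = 0.
A + 2I = [[0, 24, 0], [0, 6, 0], [7, -28, -7]].
Row 1: (0)·-3 + (24)·y + (0)·z = 0
Row 2: (0)·-3 + (6)·y + (0)·z = 0
Row 3: (7)·-3 + (-28)·y + (-7)·z = 0
Solving gives y = 0, z = -3.
Check: A·(-3, 0, -3) = (6, 0, 6) = -2·(-3, 0, -3).

0, -3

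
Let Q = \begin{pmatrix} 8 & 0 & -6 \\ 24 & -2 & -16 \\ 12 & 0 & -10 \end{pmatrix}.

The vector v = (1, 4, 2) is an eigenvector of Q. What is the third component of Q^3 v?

First find the eigenvalue: Qv = (-4, -16, -8) = -4·(1, 4, 2), so λ = -4.
Then Q^3 v = λ^3·v = (-4)^3·(1, 4, 2) = -64·(1, 4, 2) = (-64, -256, -128).

-128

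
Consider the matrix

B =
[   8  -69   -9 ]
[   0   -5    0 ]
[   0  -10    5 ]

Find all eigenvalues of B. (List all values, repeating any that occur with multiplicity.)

The characteristic polynomial is p(lambda) = det(lambda·I - B).
Expanding along the first row, p(lambda) = lambda^3 - 8·lambda^2 - 25·lambda + 200.
Rational-root test: lambda = 5 gives p(5) = 0.
Dividing by (lambda - 5) leaves lambda^2 - 3·lambda - 40.
The quadratic factors as (lambda + 5)·(lambda - 8).
Eigenvalues: -5, 5, 8.

-5, 5, 8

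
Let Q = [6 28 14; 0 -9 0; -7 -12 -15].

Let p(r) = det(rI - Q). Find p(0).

p(0) = det(0·I − Q) = det(−Q) = (−1)^3·det(Q).
det(Q) = -72, so p(0) = 72.

72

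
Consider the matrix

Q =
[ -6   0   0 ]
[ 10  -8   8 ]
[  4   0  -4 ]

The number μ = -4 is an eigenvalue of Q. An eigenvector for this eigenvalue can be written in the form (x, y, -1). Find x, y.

We need (Q + 4I)v = 0.
Q + 4I = [[-2, 0, 0], [10, -4, 8], [4, 0, 0]].
Row 1: (-2)·x + (0)·y + (0)·-1 = 0
Row 2: (10)·x + (-4)·y + (8)·-1 = 0
Row 3: (4)·x + (0)·y + (0)·-1 = 0
Solving gives x = 0, y = -2.
Check: Q·(0, -2, -1) = (0, 8, 4) = -4·(0, -2, -1).

0, -2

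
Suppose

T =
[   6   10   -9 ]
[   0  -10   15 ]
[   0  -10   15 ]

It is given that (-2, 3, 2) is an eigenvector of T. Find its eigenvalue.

Compute Tv: T·(-2, 3, 2) = (0, 0, 0).
Since Tv = λv, compare component 1: 0 = λ·-2, so λ = 0.

0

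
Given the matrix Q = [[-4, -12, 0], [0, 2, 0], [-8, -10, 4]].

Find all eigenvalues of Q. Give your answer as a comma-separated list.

The characteristic polynomial is p(lambda) = det(lambda·I - Q).
Cofactor expansion gives p(lambda) = lambda^3 - 2·lambda^2 - 16·lambda + 32.
Rational-root test: lambda = 4 gives p(4) = 0.
Dividing by (lambda - 4) leaves lambda^2 + 2·lambda - 8.
The quadratic factors as (lambda + 4)·(lambda - 2).
Eigenvalues: -4, 2, 4.

-4, 2, 4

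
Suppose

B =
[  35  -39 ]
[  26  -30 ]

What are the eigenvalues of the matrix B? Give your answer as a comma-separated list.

det(B - μI) = (35 - μ)(-30 - μ) - (-39)·(26) = μ^2 - 5μ - 36.
This factors as (μ + 4)·(μ - 9) = 0.
Eigenvalues: -4, 9.

-4, 9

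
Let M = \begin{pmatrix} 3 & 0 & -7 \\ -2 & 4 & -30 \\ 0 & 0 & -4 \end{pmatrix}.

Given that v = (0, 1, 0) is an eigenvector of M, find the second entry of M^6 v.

4096

First find the eigenvalue: Mv = (0, 4, 0) = 4·(0, 1, 0), so λ = 4.
Then M^6 v = λ^6·v = 4^6·(0, 1, 0) = 4096·(0, 1, 0) = (0, 4096, 0).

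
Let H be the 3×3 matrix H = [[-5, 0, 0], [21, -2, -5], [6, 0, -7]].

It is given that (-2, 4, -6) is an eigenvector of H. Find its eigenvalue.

-5

Compute Hv: H·(-2, 4, -6) = (10, -20, 30).
Since Hv = λv, compare component 1: 10 = λ·-2, so λ = -5.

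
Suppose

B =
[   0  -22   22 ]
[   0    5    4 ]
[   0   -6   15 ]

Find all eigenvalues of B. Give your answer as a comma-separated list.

Compute the characteristic polynomial p(lambda) = det(lambda·I - B).
Cofactor expansion gives p(lambda) = lambda^3 - 20·lambda^2 + 99·lambda.
Rational-root test: lambda = 11 gives p(11) = 0.
Factor out (lambda - 11): p(lambda) = (lambda - 11)·(lambda^2 - 9·lambda).
The quadratic factors as lambda·(lambda - 9).
Eigenvalues: 0, 9, 11.

0, 9, 11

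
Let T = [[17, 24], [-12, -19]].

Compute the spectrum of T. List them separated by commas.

-7, 5

det(T - rI) = (17 - r)(-19 - r) - (24)·(-12) = r^2 + 2r - 35.
This factors as (r + 7)·(r - 5) = 0.
Eigenvalues: -7, 5.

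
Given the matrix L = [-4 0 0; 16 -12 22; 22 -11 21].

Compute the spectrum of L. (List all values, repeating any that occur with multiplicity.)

-4, -1, 10

The characteristic polynomial is p(t) = det(tI - L).
Expanding the 3×3 determinant: p(t) = t^3 - 5t^2 - 46t - 40.
Since p(-4) = 0, t = -4 is a root.
Dividing by (t + 4) leaves t^2 - 9t - 10.
The quadratic factors as (t + 1)·(t - 10).
Eigenvalues: -4, -1, 10.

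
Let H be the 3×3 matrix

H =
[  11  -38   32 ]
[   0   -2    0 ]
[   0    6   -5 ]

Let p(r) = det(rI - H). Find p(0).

-110

p(0) = det(0·I − H) = det(−H) = (−1)^3·det(H).
det(H) = 110, so p(0) = -110.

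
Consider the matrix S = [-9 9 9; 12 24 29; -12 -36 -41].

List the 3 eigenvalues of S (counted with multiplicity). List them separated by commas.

-12, -9, -5

Set up det(rI - S) = 0.
Cofactor expansion gives p(r) = r^3 + 26r^2 + 213r + 540.
Since p(-5) = 0, r = -5 is a root.
Dividing by (r + 5) leaves r^2 + 21r + 108.
The quadratic factors as (r + 12)·(r + 9).
Eigenvalues: -12, -9, -5.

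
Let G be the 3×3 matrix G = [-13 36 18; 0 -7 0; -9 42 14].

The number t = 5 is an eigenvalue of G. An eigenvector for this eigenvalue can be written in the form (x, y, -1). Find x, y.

We need (G - 5I)v = 0.
G - 5I = [[-18, 36, 18], [0, -12, 0], [-9, 42, 9]].
Row 1: (-18)·x + (36)·y + (18)·-1 = 0
Row 2: (0)·x + (-12)·y + (0)·-1 = 0
Row 3: (-9)·x + (42)·y + (9)·-1 = 0
Solving gives x = -1, y = 0.
Check: G·(-1, 0, -1) = (-5, 0, -5) = 5·(-1, 0, -1).

-1, 0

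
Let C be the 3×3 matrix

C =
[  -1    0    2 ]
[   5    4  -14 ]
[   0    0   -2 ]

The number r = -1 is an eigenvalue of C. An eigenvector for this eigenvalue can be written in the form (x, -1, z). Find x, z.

1, 0

We need (C + 1I)v = 0.
C + 1I = [[0, 0, 2], [5, 5, -14], [0, 0, -1]].
Row 1: (0)·x + (0)·-1 + (2)·z = 0
Row 2: (5)·x + (5)·-1 + (-14)·z = 0
Row 3: (0)·x + (0)·-1 + (-1)·z = 0
Solving gives x = 1, z = 0.
Check: C·(1, -1, 0) = (-1, 1, 0) = -1·(1, -1, 0).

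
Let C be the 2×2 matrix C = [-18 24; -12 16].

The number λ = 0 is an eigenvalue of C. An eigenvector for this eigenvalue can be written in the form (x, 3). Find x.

We need (C)v = 0.
C = [[-18, 24], [-12, 16]].
Row 1: (-18)·x + (24)·3 = 0
Row 2: (-12)·x + (16)·3 = 0
Solving gives x = 4.
Check: C·(4, 3) = (0, 0) = 0·(4, 3).

4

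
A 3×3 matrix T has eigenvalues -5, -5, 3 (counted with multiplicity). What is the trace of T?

trace(T) is the sum of the eigenvalues: (-5) + (-5) + (3) = -7.

-7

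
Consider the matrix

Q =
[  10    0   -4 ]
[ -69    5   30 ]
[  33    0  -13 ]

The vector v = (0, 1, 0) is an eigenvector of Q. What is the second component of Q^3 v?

125

First find the eigenvalue: Qv = (0, 5, 0) = 5·(0, 1, 0), so λ = 5.
Then Q^3 v = λ^3·v = 5^3·(0, 1, 0) = 125·(0, 1, 0) = (0, 125, 0).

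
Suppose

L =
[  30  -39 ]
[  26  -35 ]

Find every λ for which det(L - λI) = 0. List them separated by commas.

det(L - tI) = (30 - t)(-35 - t) - (-39)·(26) = t^2 + 5t - 36.
This factors as (t + 9)·(t - 4) = 0.
Eigenvalues: -9, 4.

-9, 4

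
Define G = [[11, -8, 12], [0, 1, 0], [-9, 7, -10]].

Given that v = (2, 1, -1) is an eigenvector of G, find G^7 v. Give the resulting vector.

First find the eigenvalue: Gv = (2, 1, -1) = 1·(2, 1, -1), so λ = 1.
Then G^7 v = λ^7·v = 1^7·(2, 1, -1) = 1·(2, 1, -1) = (2, 1, -1).

(2, 1, -1)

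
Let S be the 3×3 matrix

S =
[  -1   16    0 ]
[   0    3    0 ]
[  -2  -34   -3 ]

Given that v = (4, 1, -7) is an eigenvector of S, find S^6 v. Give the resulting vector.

(2916, 729, -5103)

First find the eigenvalue: Sv = (12, 3, -21) = 3·(4, 1, -7), so λ = 3.
Then S^6 v = λ^6·v = 3^6·(4, 1, -7) = 729·(4, 1, -7) = (2916, 729, -5103).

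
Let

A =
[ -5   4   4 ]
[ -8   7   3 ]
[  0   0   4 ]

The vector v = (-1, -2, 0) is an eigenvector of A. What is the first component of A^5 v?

First find the eigenvalue: Av = (-3, -6, 0) = 3·(-1, -2, 0), so λ = 3.
Then A^5 v = λ^5·v = 3^5·(-1, -2, 0) = 243·(-1, -2, 0) = (-243, -486, 0).

-243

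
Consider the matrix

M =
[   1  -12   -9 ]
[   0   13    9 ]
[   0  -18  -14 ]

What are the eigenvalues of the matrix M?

Compute the characteristic polynomial p(μ) = det(μI - M).
Expanding the 3×3 determinant: p(μ) = μ^3 - 21μ + 20.
Since p(-5) = 0, μ = -5 is a root.
Dividing by (μ + 5) leaves μ^2 - 5μ + 4.
The quadratic factors as (μ - 1)·(μ - 4).
Eigenvalues: -5, 1, 4.

-5, 1, 4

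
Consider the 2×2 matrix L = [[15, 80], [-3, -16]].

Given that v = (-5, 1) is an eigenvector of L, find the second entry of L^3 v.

-1

First find the eigenvalue: Lv = (5, -1) = -1·(-5, 1), so λ = -1.
Then L^3 v = λ^3·v = (-1)^3·(-5, 1) = -1·(-5, 1) = (5, -1).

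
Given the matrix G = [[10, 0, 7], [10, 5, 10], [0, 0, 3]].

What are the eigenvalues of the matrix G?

3, 5, 10

The characteristic polynomial is p(t) = det(tI - G).
Cofactor expansion gives p(t) = t^3 - 18t^2 + 95t - 150.
Try t = 3: p(3) = 0, so 3 is a root.
Factor out (t - 3): p(t) = (t - 3)·(t^2 - 15t + 50).
The quadratic factors as (t - 5)·(t - 10).
Eigenvalues: 3, 5, 10.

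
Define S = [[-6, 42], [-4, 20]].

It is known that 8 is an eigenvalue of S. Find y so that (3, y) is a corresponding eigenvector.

We need (S - 8I)v = 0.
S - 8I = [[-14, 42], [-4, 12]].
Row 1: (-14)·3 + (42)·y = 0
Row 2: (-4)·3 + (12)·y = 0
Solving gives y = 1.
Check: S·(3, 1) = (24, 8) = 8·(3, 1).

1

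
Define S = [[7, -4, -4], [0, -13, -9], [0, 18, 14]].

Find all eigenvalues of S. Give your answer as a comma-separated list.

The characteristic polynomial is p(λ) = det(λI - S).
Expanding the 3×3 determinant: p(λ) = λ^3 - 8λ^2 - 13λ + 140.
Try λ = -4: p(-4) = 0, so -4 is a root.
Factor out (λ + 4): p(λ) = (λ + 4)·(λ^2 - 12λ + 35).
The quadratic factors as (λ - 5)·(λ - 7).
Eigenvalues: -4, 5, 7.

-4, 5, 7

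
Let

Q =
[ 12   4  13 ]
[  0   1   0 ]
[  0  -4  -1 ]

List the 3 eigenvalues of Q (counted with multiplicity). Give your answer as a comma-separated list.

-1, 1, 12

Set up det(λI - Q) = 0.
Expanding along the first row, p(λ) = λ^3 - 12λ^2 - λ + 12.
Rational-root test: λ = -1 gives p(-1) = 0.
Factor out (λ + 1): p(λ) = (λ + 1)·(λ^2 - 13λ + 12).
The quadratic factors as (λ - 1)·(λ - 12).
Eigenvalues: -1, 1, 12.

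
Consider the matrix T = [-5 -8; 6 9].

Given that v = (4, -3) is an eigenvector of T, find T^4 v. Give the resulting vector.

First find the eigenvalue: Tv = (4, -3) = 1·(4, -3), so λ = 1.
Then T^4 v = λ^4·v = 1^4·(4, -3) = 1·(4, -3) = (4, -3).

(4, -3)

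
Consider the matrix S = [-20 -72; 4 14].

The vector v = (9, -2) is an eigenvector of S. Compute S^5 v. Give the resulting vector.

(-9216, 2048)

First find the eigenvalue: Sv = (-36, 8) = -4·(9, -2), so λ = -4.
Then S^5 v = λ^5·v = (-4)^5·(9, -2) = -1024·(9, -2) = (-9216, 2048).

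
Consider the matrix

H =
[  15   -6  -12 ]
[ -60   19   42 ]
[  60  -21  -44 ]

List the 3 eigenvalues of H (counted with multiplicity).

Set up det(μI - H) = 0.
Expanding the 3×3 determinant: p(μ) = μ^3 + 10μ^2 + 31μ + 30.
Rational-root test: μ = -5 gives p(-5) = 0.
Dividing by (μ + 5) leaves μ^2 + 5μ + 6.
The quadratic factors as (μ + 3)·(μ + 2).
Eigenvalues: -5, -3, -2.

-5, -3, -2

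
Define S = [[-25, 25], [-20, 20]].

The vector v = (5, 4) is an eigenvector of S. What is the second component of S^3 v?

-500

First find the eigenvalue: Sv = (-25, -20) = -5·(5, 4), so λ = -5.
Then S^3 v = λ^3·v = (-5)^3·(5, 4) = -125·(5, 4) = (-625, -500).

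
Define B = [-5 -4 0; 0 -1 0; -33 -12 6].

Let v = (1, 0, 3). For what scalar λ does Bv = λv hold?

Compute Bv: B·(1, 0, 3) = (-5, 0, -15).
Since Bv = λv, compare component 1: -5 = λ·1, so λ = -5.

-5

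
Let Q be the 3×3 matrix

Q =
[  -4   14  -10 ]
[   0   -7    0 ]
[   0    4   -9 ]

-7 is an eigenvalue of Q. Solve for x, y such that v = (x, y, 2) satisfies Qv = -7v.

2, 1

We need (Q + 7I)v = 0.
Q + 7I = [[3, 14, -10], [0, 0, 0], [0, 4, -2]].
Row 1: (3)·x + (14)·y + (-10)·2 = 0
Row 2: (0)·x + (0)·y + (0)·2 = 0
Row 3: (0)·x + (4)·y + (-2)·2 = 0
Solving gives x = 2, y = 1.
Check: Q·(2, 1, 2) = (-14, -7, -14) = -7·(2, 1, 2).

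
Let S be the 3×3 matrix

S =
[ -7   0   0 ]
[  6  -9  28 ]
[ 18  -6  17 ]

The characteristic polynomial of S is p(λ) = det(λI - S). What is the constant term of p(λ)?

p(λ) = λ^3 - λ^2 - 41λ + 105.
The constant term is 105.

105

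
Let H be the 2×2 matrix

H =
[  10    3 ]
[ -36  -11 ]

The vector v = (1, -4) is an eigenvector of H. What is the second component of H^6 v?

First find the eigenvalue: Hv = (-2, 8) = -2·(1, -4), so λ = -2.
Then H^6 v = λ^6·v = (-2)^6·(1, -4) = 64·(1, -4) = (64, -256).

-256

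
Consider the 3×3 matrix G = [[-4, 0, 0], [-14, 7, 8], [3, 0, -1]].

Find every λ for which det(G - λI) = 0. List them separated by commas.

Compute the characteristic polynomial p(t) = det(tI - G).
Expanding along the first row, p(t) = t^3 - 2t^2 - 31t - 28.
Rational-root test: t = -4 gives p(-4) = 0.
Factor out (t + 4): p(t) = (t + 4)·(t^2 - 6t - 7).
The quadratic factors as (t + 1)·(t - 7).
Eigenvalues: -4, -1, 7.

-4, -1, 7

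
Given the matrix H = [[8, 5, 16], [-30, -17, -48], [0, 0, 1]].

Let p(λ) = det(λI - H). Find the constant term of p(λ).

-14

p(λ) = λ^3 + 8λ^2 + 5λ - 14.
The constant term is -14.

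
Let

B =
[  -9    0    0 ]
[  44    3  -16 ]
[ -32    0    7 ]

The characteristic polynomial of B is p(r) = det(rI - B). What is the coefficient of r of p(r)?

p(r) = r^3 - r^2 - 69r + 189.
The coefficient of r is -69.

-69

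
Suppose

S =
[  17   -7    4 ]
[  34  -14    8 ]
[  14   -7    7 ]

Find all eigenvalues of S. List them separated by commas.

0, 3, 7

Compute the characteristic polynomial p(μ) = det(μI - S).
Expanding the 3×3 determinant: p(μ) = μ^3 - 10μ^2 + 21μ.
Rational-root test: μ = 0 gives p(0) = 0.
Factor out μ: p(μ) = μ·(μ^2 - 10μ + 21).
The quadratic factors as (μ - 3)·(μ - 7).
Eigenvalues: 0, 3, 7.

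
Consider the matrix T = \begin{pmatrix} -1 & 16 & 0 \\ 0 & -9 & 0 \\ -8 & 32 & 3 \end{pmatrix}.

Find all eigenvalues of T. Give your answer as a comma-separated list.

Compute the characteristic polynomial p(lambda) = det(lambda·I - T).
Cofactor expansion gives p(lambda) = lambda^3 + 7·lambda^2 - 21·lambda - 27.
Rational-root test: lambda = 3 gives p(3) = 0.
Factor out (lambda - 3): p(lambda) = (lambda - 3)·(lambda^2 + 10·lambda + 9).
The quadratic factors as (lambda + 9)·(lambda + 1).
Eigenvalues: -9, -1, 3.

-9, -1, 3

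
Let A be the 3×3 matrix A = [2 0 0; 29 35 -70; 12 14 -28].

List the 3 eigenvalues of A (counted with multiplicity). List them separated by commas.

The characteristic polynomial is p(μ) = det(μI - A).
Expanding the 3×3 determinant: p(μ) = μ^3 - 9μ^2 + 14μ.
Rational-root test: μ = 0 gives p(0) = 0.
Dividing by μ leaves μ^2 - 9μ + 14.
The quadratic factors as (μ - 2)·(μ - 7).
Eigenvalues: 0, 2, 7.

0, 2, 7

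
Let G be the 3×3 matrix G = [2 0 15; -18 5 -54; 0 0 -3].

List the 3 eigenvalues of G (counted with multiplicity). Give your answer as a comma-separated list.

-3, 2, 5

Compute the characteristic polynomial p(lambda) = det(lambda·I - G).
Expanding along the first row, p(lambda) = lambda^3 - 4·lambda^2 - 11·lambda + 30.
Rational-root test: lambda = 2 gives p(2) = 0.
Factor out (lambda - 2): p(lambda) = (lambda - 2)·(lambda^2 - 2·lambda - 15).
The quadratic factors as (lambda + 3)·(lambda - 5).
Eigenvalues: -3, 2, 5.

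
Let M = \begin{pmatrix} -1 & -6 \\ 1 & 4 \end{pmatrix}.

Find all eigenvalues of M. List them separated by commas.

1, 2

det(M - λI) = (-1 - λ)(4 - λ) - (-6)·(1) = λ^2 - 3λ + 2.
This factors as (λ - 1)·(λ - 2) = 0.
Eigenvalues: 1, 2.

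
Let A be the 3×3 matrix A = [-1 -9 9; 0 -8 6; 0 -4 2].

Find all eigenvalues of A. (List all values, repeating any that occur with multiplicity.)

-4, -2, -1

Compute the characteristic polynomial p(s) = det(sI - A).
Expanding along the first row, p(s) = s^3 + 7s^2 + 14s + 8.
Try s = -1: p(-1) = 0, so -1 is a root.
Factor out (s + 1): p(s) = (s + 1)·(s^2 + 6s + 8).
The quadratic factors as (s + 4)·(s + 2).
Eigenvalues: -4, -2, -1.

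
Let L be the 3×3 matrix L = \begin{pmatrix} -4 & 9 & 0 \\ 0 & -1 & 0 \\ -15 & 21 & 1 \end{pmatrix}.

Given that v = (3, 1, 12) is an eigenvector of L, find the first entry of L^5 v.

First find the eigenvalue: Lv = (-3, -1, -12) = -1·(3, 1, 12), so λ = -1.
Then L^5 v = λ^5·v = (-1)^5·(3, 1, 12) = -1·(3, 1, 12) = (-3, -1, -12).

-3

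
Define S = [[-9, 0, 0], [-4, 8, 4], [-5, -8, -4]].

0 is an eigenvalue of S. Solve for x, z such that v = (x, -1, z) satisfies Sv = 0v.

We need (S)v = 0.
S = [[-9, 0, 0], [-4, 8, 4], [-5, -8, -4]].
Row 1: (-9)·x + (0)·-1 + (0)·z = 0
Row 2: (-4)·x + (8)·-1 + (4)·z = 0
Row 3: (-5)·x + (-8)·-1 + (-4)·z = 0
Solving gives x = 0, z = 2.
Check: S·(0, -1, 2) = (0, 0, 0) = 0·(0, -1, 2).

0, 2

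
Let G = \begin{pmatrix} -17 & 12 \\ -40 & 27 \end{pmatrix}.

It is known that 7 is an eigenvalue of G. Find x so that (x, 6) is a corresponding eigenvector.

We need (G - 7I)v = 0.
G - 7I = [[-24, 12], [-40, 20]].
Row 1: (-24)·x + (12)·6 = 0
Row 2: (-40)·x + (20)·6 = 0
Solving gives x = 3.
Check: G·(3, 6) = (21, 42) = 7·(3, 6).

3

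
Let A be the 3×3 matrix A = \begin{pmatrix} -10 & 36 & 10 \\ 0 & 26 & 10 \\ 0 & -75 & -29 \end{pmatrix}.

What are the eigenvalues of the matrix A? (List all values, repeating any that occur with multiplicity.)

The characteristic polynomial is p(lambda) = det(lambda·I - A).
Cofactor expansion gives p(lambda) = lambda^3 + 13·lambda^2 + 26·lambda - 40.
Rational-root test: lambda = -4 gives p(-4) = 0.
Dividing by (lambda + 4) leaves lambda^2 + 9·lambda - 10.
The quadratic factors as (lambda + 10)·(lambda - 1).
Eigenvalues: -10, -4, 1.

-10, -4, 1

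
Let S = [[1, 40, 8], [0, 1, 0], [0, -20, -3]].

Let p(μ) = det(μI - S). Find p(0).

3

p(0) = det(0·I − S) = det(−S) = (−1)^3·det(S).
det(S) = -3, so p(0) = 3.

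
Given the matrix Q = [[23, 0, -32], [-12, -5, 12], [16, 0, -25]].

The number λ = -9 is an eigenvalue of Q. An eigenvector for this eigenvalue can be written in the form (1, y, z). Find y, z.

0, 1

We need (Q + 9I)v = 0.
Q + 9I = [[32, 0, -32], [-12, 4, 12], [16, 0, -16]].
Row 1: (32)·1 + (0)·y + (-32)·z = 0
Row 2: (-12)·1 + (4)·y + (12)·z = 0
Row 3: (16)·1 + (0)·y + (-16)·z = 0
Solving gives y = 0, z = 1.
Check: Q·(1, 0, 1) = (-9, 0, -9) = -9·(1, 0, 1).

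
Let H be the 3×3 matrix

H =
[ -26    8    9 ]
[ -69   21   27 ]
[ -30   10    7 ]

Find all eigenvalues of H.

-3, -2, 7

Compute the characteristic polynomial p(r) = det(rI - H).
Expanding along the first row, p(r) = r^3 - 2r^2 - 29r - 42.
Rational-root test: r = -2 gives p(-2) = 0.
Dividing by (r + 2) leaves r^2 - 4r - 21.
The quadratic factors as (r + 3)·(r - 7).
Eigenvalues: -3, -2, 7.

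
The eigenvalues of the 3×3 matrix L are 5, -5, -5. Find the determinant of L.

det(L) is the product of the eigenvalues: (5) · (-5) · (-5) = 125.

125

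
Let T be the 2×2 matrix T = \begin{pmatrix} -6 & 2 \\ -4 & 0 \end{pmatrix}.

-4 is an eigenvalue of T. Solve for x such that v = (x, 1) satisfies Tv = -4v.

We need (T + 4I)v = 0.
T + 4I = [[-2, 2], [-4, 4]].
Row 1: (-2)·x + (2)·1 = 0
Row 2: (-4)·x + (4)·1 = 0
Solving gives x = 1.
Check: T·(1, 1) = (-4, -4) = -4·(1, 1).

1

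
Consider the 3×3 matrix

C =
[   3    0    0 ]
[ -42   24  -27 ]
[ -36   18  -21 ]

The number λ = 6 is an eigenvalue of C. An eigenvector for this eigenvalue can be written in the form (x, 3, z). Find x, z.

0, 2

We need (C - 6I)v = 0.
C - 6I = [[-3, 0, 0], [-42, 18, -27], [-36, 18, -27]].
Row 1: (-3)·x + (0)·3 + (0)·z = 0
Row 2: (-42)·x + (18)·3 + (-27)·z = 0
Row 3: (-36)·x + (18)·3 + (-27)·z = 0
Solving gives x = 0, z = 2.
Check: C·(0, 3, 2) = (0, 18, 12) = 6·(0, 3, 2).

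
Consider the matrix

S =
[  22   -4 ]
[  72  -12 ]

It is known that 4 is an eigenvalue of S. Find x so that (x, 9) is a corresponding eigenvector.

2

We need (S - 4I)v = 0.
S - 4I = [[18, -4], [72, -16]].
Row 1: (18)·x + (-4)·9 = 0
Row 2: (72)·x + (-16)·9 = 0
Solving gives x = 2.
Check: S·(2, 9) = (8, 36) = 4·(2, 9).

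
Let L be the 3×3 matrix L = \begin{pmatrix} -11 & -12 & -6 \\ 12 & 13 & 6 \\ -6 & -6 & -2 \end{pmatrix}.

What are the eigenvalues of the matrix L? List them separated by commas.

-2, 1, 1

The characteristic polynomial is p(λ) = det(λI - L).
Cofactor expansion gives p(λ) = λ^3 - 3λ + 2.
Since p(1) = 0, λ = 1 is a root.
Dividing by (λ - 1) leaves λ^2 + λ - 2.
The quadratic factors as (λ + 2)·(λ - 1).
Eigenvalues: -2, 1, 1.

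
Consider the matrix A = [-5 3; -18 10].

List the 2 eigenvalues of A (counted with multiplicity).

det(A - λI) = (-5 - λ)(10 - λ) - (3)·(-18) = λ^2 - 5λ + 4.
This factors as (λ - 1)·(λ - 4) = 0.
Eigenvalues: 1, 4.

1, 4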